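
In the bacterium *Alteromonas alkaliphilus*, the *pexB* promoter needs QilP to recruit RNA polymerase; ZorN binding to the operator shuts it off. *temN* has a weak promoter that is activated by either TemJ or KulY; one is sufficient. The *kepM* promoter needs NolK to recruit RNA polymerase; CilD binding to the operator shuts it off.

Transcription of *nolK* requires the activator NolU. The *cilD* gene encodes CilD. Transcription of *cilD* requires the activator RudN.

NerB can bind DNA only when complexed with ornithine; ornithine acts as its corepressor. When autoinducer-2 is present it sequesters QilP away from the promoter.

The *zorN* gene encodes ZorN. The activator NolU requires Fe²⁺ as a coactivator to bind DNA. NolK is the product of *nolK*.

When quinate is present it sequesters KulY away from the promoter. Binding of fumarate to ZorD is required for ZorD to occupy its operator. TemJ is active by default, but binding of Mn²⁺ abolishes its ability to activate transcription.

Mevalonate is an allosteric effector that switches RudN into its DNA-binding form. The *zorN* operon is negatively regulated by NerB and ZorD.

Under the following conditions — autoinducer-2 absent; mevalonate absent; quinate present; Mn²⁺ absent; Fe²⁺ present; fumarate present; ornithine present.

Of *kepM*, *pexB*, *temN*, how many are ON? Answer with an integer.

Mevalonate is absent, so RudN is inactive.
Required activator RudN is absent, so *cilD* is not transcribed.
So CilD is not produced.
Fe²⁺ is present, so NolU is active.
No repressor is bound and NolU is active, so *nolK* is transcribed.
So NolK is produced and active.
No repressor is bound and NolK is active, so *kepM* is transcribed.
→ *kepM* is ON.
Autoinducer-2 is absent, so QilP is active.
Ornithine is present, so NerB is active.
Fumarate is present, so ZorD is active.
With repressor NerB bound, *zorN* is not transcribed.
So ZorN is not produced.
No repressor is bound and QilP is active, so *pexB* is transcribed.
→ *pexB* is ON.
Mn²⁺ is absent, so TemJ is active.
Quinate is present, so KulY is inactive.
Activator TemJ is present, so *temN* is transcribed.
→ *temN* is ON.
3 of the 3 genes are transcribed.

3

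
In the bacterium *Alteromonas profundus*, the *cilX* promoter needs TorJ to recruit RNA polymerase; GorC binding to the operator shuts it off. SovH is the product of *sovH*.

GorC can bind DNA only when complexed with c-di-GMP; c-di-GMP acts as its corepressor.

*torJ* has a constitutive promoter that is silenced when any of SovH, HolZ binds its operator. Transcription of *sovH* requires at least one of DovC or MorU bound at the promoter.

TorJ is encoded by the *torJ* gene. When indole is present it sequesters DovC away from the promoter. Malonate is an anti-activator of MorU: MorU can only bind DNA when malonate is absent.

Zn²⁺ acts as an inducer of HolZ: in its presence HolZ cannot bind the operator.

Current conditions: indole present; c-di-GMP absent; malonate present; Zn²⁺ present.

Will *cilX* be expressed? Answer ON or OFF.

Indole is present, so DovC is inactive.
Malonate is present, so MorU is inactive.
No activator is available at the *sovH* promoter, so *sovH* is not transcribed.
So SovH is not produced.
Zn²⁺ is present, so HolZ is inactive.
With no repressor bound, *torJ* is transcribed.
So TorJ is produced and active.
c-di-GMP is absent, so GorC is inactive.
No repressor is bound and TorJ is active, so *cilX* is transcribed.

ON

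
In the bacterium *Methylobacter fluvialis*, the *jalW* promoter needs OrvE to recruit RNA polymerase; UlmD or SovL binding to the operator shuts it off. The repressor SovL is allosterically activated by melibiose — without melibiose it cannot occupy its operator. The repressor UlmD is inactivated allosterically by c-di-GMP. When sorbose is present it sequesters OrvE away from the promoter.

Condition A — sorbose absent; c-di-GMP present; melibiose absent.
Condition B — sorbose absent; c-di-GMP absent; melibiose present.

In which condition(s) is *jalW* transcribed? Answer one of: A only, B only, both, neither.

Condition A:
Sorbose is absent, so OrvE is active.
c-di-GMP is present, so UlmD is inactive.
Melibiose is absent, so SovL is inactive.
No repressor is bound and OrvE is active, so *jalW* is transcribed.
→ *jalW* is ON in A.
Condition B:
Sorbose is absent, so OrvE is active.
c-di-GMP is absent, so UlmD is active.
Melibiose is present, so SovL is active.
With repressor UlmD bound, *jalW* is not transcribed.
→ *jalW* is OFF in B.

A only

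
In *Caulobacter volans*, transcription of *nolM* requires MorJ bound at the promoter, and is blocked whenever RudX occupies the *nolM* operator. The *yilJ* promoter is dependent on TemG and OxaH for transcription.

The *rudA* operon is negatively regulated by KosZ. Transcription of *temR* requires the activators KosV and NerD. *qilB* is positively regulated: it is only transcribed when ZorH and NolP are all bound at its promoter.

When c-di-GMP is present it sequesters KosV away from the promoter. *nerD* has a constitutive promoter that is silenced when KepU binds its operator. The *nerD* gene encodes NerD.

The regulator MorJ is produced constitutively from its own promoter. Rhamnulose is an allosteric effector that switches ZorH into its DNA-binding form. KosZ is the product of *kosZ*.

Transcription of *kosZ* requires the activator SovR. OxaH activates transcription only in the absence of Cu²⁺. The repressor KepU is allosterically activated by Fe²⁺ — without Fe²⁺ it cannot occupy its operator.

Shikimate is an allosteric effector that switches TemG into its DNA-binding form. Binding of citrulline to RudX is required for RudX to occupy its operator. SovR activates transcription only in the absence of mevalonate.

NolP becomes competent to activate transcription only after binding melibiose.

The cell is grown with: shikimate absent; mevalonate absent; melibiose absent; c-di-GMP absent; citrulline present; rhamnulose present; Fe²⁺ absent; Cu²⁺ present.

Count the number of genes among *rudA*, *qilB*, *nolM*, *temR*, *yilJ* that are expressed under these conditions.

1

Mevalonate is absent, so SovR is active.
No repressor is bound and SovR is active, so *kosZ* is transcribed.
So KosZ is produced and active.
With repressor KosZ bound, *rudA* is not transcribed.
→ *rudA* is OFF.
Rhamnulose is present, so ZorH is active.
Melibiose is absent, so NolP is inactive.
Required activator NolP is absent, so *qilB* is not transcribed.
→ *qilB* is OFF.
Citrulline is present, so RudX is active.
MorJ is produced constitutively and is active.
With repressor RudX bound, *nolM* is not transcribed.
→ *nolM* is OFF.
c-di-GMP is absent, so KosV is active.
Fe²⁺ is absent, so KepU is inactive.
With no repressor bound, *nerD* is transcribed.
So NerD is produced and active.
No repressor is bound and KosV and NerD are active, so *temR* is transcribed.
→ *temR* is ON.
Shikimate is absent, so TemG is inactive.
Cu²⁺ is present, so OxaH is inactive.
Required activator TemG is absent, so *yilJ* is not transcribed.
→ *yilJ* is OFF.
1 of the 5 genes is transcribed.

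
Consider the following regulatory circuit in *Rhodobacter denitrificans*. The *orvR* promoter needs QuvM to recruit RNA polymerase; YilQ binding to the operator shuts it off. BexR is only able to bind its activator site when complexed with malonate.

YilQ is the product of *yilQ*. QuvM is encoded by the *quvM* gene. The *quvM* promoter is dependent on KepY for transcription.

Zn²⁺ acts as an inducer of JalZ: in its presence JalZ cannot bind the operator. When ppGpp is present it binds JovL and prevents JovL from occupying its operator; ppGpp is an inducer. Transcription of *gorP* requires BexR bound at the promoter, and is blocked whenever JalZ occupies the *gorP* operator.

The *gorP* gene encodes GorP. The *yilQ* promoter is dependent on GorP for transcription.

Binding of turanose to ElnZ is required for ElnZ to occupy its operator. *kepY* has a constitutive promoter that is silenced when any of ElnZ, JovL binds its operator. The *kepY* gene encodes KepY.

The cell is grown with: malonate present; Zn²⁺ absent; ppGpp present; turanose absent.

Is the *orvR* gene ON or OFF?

ON

Zn²⁺ is absent, so JalZ is active.
Malonate is present, so BexR is active.
With repressor JalZ bound, *gorP* is not transcribed.
So GorP is not produced.
Required activator GorP is absent, so *yilQ* is not transcribed.
So YilQ is not produced.
Turanose is absent, so ElnZ is inactive.
ppGpp is present, so JovL is inactive.
With no repressor bound, *kepY* is transcribed.
So KepY is produced and active.
No repressor is bound and KepY is active, so *quvM* is transcribed.
So QuvM is produced and active.
No repressor is bound and QuvM is active, so *orvR* is transcribed.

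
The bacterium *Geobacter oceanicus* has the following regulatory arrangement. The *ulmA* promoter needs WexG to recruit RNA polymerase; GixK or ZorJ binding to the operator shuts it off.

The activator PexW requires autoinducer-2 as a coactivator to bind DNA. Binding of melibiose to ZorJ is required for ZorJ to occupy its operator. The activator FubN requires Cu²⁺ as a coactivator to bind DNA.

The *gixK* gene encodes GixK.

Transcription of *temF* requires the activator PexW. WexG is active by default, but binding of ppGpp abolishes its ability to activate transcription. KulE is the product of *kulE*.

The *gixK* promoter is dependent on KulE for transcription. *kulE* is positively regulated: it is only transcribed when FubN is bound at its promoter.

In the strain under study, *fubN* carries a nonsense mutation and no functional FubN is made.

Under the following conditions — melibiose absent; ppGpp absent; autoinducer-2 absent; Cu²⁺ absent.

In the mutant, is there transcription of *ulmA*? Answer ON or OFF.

FubN is non-functional in this strain, so it has no effect.
Required activator FubN is absent, so *kulE* is not transcribed.
So KulE is not produced.
Required activator KulE is absent, so *gixK* is not transcribed.
So GixK is not produced.
Melibiose is absent, so ZorJ is inactive.
ppGpp is absent, so WexG is active.
No repressor is bound and WexG is active, so *ulmA* is transcribed.

ON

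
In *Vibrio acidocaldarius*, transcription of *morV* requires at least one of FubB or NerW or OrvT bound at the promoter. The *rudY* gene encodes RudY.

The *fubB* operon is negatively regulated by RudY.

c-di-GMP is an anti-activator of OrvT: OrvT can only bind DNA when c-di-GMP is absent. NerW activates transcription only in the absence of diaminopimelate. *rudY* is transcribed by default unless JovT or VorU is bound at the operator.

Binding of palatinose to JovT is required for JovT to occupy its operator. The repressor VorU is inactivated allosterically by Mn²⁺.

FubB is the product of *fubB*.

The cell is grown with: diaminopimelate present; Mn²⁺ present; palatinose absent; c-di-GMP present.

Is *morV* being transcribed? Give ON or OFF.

OFF

Palatinose is absent, so JovT is inactive.
Mn²⁺ is present, so VorU is inactive.
With no repressor bound, *rudY* is transcribed.
So RudY is produced and active.
With repressor RudY bound, *fubB* is not transcribed.
So FubB is not produced.
Diaminopimelate is present, so NerW is inactive.
c-di-GMP is present, so OrvT is inactive.
No activator is available at the *morV* promoter, so *morV* is not transcribed.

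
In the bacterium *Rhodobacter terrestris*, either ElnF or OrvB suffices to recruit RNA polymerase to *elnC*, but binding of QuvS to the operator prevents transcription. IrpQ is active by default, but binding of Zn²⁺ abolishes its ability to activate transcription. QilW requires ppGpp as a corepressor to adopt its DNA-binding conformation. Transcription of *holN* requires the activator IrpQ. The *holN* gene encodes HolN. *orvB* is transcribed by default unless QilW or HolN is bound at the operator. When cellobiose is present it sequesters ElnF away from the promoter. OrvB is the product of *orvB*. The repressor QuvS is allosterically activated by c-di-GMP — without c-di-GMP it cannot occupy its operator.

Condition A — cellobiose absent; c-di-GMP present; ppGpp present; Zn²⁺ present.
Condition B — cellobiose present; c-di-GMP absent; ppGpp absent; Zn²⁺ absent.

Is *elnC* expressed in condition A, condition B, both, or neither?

neither

Condition A:
Cellobiose is absent, so ElnF is active.
c-di-GMP is present, so QuvS is active.
ppGpp is present, so QilW is active.
Zn²⁺ is present, so IrpQ is inactive.
Required activator IrpQ is absent, so *holN* is not transcribed.
So HolN is not produced.
With repressor QilW bound, *orvB* is not transcribed.
So OrvB is not produced.
With repressor QuvS bound, *elnC* is not transcribed.
→ *elnC* is OFF in A.
Condition B:
Cellobiose is present, so ElnF is inactive.
c-di-GMP is absent, so QuvS is inactive.
ppGpp is absent, so QilW is inactive.
Zn²⁺ is absent, so IrpQ is active.
No repressor is bound and IrpQ is active, so *holN* is transcribed.
So HolN is produced and active.
With repressor HolN bound, *orvB* is not transcribed.
So OrvB is not produced.
No activator is available at the *elnC* promoter, so *elnC* is not transcribed.
→ *elnC* is OFF in B.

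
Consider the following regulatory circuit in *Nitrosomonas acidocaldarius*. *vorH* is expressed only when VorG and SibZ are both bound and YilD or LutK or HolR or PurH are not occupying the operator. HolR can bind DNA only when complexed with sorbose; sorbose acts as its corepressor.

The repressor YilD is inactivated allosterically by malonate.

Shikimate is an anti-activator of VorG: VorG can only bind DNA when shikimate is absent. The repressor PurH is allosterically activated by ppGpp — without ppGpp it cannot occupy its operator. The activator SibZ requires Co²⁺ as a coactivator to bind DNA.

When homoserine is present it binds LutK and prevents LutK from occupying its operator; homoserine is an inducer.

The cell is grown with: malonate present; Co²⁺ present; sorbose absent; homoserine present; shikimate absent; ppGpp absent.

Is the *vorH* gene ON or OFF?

Malonate is present, so YilD is inactive.
Shikimate is absent, so VorG is active.
Homoserine is present, so LutK is inactive.
Sorbose is absent, so HolR is inactive.
Co²⁺ is present, so SibZ is active.
ppGpp is absent, so PurH is inactive.
No repressor is bound and VorG and SibZ are active, so *vorH* is transcribed.

ON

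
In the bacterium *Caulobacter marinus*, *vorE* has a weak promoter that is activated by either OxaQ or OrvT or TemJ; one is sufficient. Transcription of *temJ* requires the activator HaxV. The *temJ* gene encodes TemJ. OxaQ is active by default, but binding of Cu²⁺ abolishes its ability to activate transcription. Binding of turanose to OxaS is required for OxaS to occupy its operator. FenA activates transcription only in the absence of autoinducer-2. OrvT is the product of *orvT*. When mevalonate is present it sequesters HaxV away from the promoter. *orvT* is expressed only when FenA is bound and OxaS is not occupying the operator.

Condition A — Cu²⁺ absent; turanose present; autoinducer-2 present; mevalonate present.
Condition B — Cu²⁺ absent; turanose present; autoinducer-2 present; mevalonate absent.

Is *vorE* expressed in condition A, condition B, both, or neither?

both

Condition A:
Cu²⁺ is absent, so OxaQ is active.
Turanose is present, so OxaS is active.
Autoinducer-2 is present, so FenA is inactive.
With repressor OxaS bound, *orvT* is not transcribed.
So OrvT is not produced.
Mevalonate is present, so HaxV is inactive.
Required activator HaxV is absent, so *temJ* is not transcribed.
So TemJ is not produced.
Activator OxaQ is present, so *vorE* is transcribed.
→ *vorE* is ON in A.
Condition B:
Cu²⁺ is absent, so OxaQ is active.
Turanose is present, so OxaS is active.
Autoinducer-2 is present, so FenA is inactive.
With repressor OxaS bound, *orvT* is not transcribed.
So OrvT is not produced.
Mevalonate is absent, so HaxV is active.
No repressor is bound and HaxV is active, so *temJ* is transcribed.
So TemJ is produced and active.
Activator OxaQ is present, so *vorE* is transcribed.
→ *vorE* is ON in B.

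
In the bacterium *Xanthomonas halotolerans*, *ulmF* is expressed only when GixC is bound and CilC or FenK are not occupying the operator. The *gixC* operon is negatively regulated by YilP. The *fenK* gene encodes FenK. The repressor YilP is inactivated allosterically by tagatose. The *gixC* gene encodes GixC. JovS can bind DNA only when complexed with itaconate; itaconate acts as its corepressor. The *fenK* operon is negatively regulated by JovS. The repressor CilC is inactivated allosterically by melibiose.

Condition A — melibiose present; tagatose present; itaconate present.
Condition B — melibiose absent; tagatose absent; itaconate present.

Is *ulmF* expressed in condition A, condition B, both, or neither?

Condition A:
Melibiose is present, so CilC is inactive.
Tagatose is present, so YilP is inactive.
With no repressor bound, *gixC* is transcribed.
So GixC is produced and active.
Itaconate is present, so JovS is active.
With repressor JovS bound, *fenK* is not transcribed.
So FenK is not produced.
No repressor is bound and GixC is active, so *ulmF* is transcribed.
→ *ulmF* is ON in A.
Condition B:
Melibiose is absent, so CilC is active.
Tagatose is absent, so YilP is active.
With repressor YilP bound, *gixC* is not transcribed.
So GixC is not produced.
Itaconate is present, so JovS is active.
With repressor JovS bound, *fenK* is not transcribed.
So FenK is not produced.
With repressor CilC bound, *ulmF* is not transcribed.
→ *ulmF* is OFF in B.

A only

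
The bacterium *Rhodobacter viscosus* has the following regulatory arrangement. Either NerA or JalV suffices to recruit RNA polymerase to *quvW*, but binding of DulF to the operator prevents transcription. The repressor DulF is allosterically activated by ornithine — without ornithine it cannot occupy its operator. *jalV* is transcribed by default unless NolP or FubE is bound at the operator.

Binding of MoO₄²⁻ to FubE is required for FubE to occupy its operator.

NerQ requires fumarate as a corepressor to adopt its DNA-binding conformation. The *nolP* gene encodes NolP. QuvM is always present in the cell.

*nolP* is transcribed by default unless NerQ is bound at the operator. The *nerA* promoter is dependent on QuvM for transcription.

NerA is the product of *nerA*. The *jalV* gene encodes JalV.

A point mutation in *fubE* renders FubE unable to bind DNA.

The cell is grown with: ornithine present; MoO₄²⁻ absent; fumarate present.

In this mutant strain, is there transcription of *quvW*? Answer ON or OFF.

OFF

QuvM is produced constitutively and is active.
No repressor is bound and QuvM is active, so *nerA* is transcribed.
So NerA is produced and active.
Fumarate is present, so NerQ is active.
With repressor NerQ bound, *nolP* is not transcribed.
So NolP is not produced.
FubE is non-functional in this strain, so it has no effect.
With no repressor bound, *jalV* is transcribed.
So JalV is produced and active.
Ornithine is present, so DulF is active.
With repressor DulF bound, *quvW* is not transcribed.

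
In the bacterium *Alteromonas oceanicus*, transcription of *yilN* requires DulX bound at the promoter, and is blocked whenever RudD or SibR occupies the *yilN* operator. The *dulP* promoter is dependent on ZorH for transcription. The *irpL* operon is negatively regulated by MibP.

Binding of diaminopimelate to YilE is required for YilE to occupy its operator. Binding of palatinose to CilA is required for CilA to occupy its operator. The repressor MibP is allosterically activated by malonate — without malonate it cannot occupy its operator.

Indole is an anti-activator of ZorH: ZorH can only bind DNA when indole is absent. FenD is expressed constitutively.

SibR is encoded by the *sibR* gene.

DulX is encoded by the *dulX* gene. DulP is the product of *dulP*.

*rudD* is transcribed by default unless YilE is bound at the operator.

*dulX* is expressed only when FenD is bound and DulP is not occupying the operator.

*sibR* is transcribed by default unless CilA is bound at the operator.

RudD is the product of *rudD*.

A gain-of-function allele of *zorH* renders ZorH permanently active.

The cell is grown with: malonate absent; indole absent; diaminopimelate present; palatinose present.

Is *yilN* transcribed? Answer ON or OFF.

OFF

Diaminopimelate is present, so YilE is active.
With repressor YilE bound, *rudD* is not transcribed.
So RudD is not produced.
Palatinose is present, so CilA is active.
With repressor CilA bound, *sibR* is not transcribed.
So SibR is not produced.
FenD is produced constitutively and is active.
ZorH is constitutively active in this strain.
No repressor is bound and ZorH is active, so *dulP* is transcribed.
So DulP is produced and active.
With repressor DulP bound, *dulX* is not transcribed.
So DulX is not produced.
Required activator DulX is absent, so *yilN* is not transcribed.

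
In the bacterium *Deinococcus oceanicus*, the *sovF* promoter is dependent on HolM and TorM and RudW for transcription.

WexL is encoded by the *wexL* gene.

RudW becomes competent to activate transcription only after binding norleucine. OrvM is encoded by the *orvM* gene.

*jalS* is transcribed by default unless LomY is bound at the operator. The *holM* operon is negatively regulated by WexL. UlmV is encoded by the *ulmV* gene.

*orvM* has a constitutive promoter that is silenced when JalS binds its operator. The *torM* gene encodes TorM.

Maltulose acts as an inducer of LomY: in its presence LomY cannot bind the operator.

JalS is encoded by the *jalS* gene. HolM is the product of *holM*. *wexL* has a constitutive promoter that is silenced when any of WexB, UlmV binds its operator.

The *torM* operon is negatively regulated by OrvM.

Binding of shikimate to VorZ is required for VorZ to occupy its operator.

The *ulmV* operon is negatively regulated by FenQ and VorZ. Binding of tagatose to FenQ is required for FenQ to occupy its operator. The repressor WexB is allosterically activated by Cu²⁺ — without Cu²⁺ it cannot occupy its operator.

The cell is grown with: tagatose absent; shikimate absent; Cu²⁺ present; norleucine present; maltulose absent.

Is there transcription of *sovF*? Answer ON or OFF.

OFF

Cu²⁺ is present, so WexB is active.
Tagatose is absent, so FenQ is inactive.
Shikimate is absent, so VorZ is inactive.
With no repressor bound, *ulmV* is transcribed.
So UlmV is produced and active.
With repressor WexB bound, *wexL* is not transcribed.
So WexL is not produced.
With no repressor bound, *holM* is transcribed.
So HolM is produced and active.
Maltulose is absent, so LomY is active.
With repressor LomY bound, *jalS* is not transcribed.
So JalS is not produced.
With no repressor bound, *orvM* is transcribed.
So OrvM is produced and active.
With repressor OrvM bound, *torM* is not transcribed.
So TorM is not produced.
Norleucine is present, so RudW is active.
Required activator TorM is absent, so *sovF* is not transcribed.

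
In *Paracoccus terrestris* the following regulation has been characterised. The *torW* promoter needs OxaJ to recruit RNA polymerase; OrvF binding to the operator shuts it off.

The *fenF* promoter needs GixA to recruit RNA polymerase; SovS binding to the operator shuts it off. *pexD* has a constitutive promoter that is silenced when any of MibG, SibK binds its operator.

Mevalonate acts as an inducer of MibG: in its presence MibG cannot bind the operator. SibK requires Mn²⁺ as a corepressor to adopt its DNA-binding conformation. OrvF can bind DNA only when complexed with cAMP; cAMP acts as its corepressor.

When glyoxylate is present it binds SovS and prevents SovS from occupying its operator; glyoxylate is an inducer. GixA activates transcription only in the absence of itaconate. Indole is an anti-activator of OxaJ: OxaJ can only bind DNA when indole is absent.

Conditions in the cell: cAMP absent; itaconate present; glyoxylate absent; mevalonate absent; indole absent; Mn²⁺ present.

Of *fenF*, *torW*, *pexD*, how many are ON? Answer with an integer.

Glyoxylate is absent, so SovS is active.
Itaconate is present, so GixA is inactive.
With repressor SovS bound, *fenF* is not transcribed.
→ *fenF* is OFF.
Indole is absent, so OxaJ is active.
cAMP is absent, so OrvF is inactive.
No repressor is bound and OxaJ is active, so *torW* is transcribed.
→ *torW* is ON.
Mevalonate is absent, so MibG is active.
Mn²⁺ is present, so SibK is active.
With repressor MibG bound, *pexD* is not transcribed.
→ *pexD* is OFF.
1 of the 3 genes is transcribed.

1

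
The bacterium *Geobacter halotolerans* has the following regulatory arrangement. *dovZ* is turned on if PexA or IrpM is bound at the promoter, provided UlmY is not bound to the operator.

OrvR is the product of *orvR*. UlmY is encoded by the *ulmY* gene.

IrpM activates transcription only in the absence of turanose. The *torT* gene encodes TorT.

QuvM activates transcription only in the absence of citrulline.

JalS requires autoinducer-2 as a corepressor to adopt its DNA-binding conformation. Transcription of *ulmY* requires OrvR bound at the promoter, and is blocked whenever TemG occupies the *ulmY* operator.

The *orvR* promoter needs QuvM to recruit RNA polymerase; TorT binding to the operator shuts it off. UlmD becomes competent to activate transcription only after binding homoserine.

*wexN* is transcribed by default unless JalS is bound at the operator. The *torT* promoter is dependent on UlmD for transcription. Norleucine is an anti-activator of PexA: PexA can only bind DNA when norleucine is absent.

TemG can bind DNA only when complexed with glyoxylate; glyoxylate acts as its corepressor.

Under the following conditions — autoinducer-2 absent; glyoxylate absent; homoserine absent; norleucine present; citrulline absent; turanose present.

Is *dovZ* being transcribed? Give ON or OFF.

Norleucine is present, so PexA is inactive.
Glyoxylate is absent, so TemG is inactive.
Citrulline is absent, so QuvM is active.
Homoserine is absent, so UlmD is inactive.
Required activator UlmD is absent, so *torT* is not transcribed.
So TorT is not produced.
No repressor is bound and QuvM is active, so *orvR* is transcribed.
So OrvR is produced and active.
No repressor is bound and OrvR is active, so *ulmY* is transcribed.
So UlmY is produced and active.
Turanose is present, so IrpM is inactive.
With repressor UlmY bound, *dovZ* is not transcribed.

OFF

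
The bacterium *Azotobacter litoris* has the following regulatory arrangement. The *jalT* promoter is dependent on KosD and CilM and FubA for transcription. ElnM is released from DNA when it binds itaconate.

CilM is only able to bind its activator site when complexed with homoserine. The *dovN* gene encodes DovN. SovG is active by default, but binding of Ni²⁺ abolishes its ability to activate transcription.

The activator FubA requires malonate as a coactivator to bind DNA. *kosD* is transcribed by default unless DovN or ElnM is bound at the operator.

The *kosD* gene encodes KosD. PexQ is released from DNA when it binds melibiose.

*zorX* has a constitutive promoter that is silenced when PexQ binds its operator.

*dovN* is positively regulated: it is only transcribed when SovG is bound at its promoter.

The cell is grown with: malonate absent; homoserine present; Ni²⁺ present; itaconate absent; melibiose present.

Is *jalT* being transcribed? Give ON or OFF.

OFF

Ni²⁺ is present, so SovG is inactive.
Required activator SovG is absent, so *dovN* is not transcribed.
So DovN is not produced.
Itaconate is absent, so ElnM is active.
With repressor ElnM bound, *kosD* is not transcribed.
So KosD is not produced.
Homoserine is present, so CilM is active.
Malonate is absent, so FubA is inactive.
Required activator KosD is absent, so *jalT* is not transcribed.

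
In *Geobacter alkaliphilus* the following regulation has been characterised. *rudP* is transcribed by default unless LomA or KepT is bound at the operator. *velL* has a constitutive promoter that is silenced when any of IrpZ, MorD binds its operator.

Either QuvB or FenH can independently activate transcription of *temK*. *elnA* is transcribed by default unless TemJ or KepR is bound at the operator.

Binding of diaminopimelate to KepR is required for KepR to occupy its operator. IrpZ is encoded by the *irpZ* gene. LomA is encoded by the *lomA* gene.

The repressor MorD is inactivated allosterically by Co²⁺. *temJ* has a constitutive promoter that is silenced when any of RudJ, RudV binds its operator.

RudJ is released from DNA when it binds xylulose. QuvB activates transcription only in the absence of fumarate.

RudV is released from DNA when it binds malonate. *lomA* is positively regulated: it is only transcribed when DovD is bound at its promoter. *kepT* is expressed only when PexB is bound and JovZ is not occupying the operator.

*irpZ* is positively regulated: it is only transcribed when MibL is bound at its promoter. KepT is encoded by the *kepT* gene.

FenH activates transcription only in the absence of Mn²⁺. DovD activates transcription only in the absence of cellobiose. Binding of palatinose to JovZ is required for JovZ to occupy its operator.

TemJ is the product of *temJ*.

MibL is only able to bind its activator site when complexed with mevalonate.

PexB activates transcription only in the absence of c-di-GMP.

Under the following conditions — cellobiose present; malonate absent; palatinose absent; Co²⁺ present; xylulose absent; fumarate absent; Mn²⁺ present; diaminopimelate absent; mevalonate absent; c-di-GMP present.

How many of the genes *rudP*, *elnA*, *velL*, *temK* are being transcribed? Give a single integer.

4

Cellobiose is present, so DovD is inactive.
Required activator DovD is absent, so *lomA* is not transcribed.
So LomA is not produced.
Palatinose is absent, so JovZ is inactive.
c-di-GMP is present, so PexB is inactive.
Required activator PexB is absent, so *kepT* is not transcribed.
So KepT is not produced.
With no repressor bound, *rudP* is transcribed.
→ *rudP* is ON.
Xylulose is absent, so RudJ is active.
Malonate is absent, so RudV is active.
With repressor RudJ bound, *temJ* is not transcribed.
So TemJ is not produced.
Diaminopimelate is absent, so KepR is inactive.
With no repressor bound, *elnA* is transcribed.
→ *elnA* is ON.
Mevalonate is absent, so MibL is inactive.
Required activator MibL is absent, so *irpZ* is not transcribed.
So IrpZ is not produced.
Co²⁺ is present, so MorD is inactive.
With no repressor bound, *velL* is transcribed.
→ *velL* is ON.
Fumarate is absent, so QuvB is active.
Mn²⁺ is present, so FenH is inactive.
Activator QuvB is present, so *temK* is transcribed.
→ *temK* is ON.
4 of the 4 genes are transcribed.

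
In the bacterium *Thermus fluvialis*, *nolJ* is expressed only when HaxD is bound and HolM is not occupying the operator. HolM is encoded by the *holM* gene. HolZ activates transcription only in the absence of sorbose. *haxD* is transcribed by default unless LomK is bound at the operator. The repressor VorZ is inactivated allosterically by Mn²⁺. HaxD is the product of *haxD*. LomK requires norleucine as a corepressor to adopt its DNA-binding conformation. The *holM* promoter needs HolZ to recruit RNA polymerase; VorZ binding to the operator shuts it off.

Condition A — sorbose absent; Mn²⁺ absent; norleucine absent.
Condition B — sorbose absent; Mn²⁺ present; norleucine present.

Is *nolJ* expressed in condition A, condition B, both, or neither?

Condition A:
Sorbose is absent, so HolZ is active.
Mn²⁺ is absent, so VorZ is active.
With repressor VorZ bound, *holM* is not transcribed.
So HolM is not produced.
Norleucine is absent, so LomK is inactive.
With no repressor bound, *haxD* is transcribed.
So HaxD is produced and active.
No repressor is bound and HaxD is active, so *nolJ* is transcribed.
→ *nolJ* is ON in A.
Condition B:
Sorbose is absent, so HolZ is active.
Mn²⁺ is present, so VorZ is inactive.
No repressor is bound and HolZ is active, so *holM* is transcribed.
So HolM is produced and active.
Norleucine is present, so LomK is active.
With repressor LomK bound, *haxD* is not transcribed.
So HaxD is not produced.
With repressor HolM bound, *nolJ* is not transcribed.
→ *nolJ* is OFF in B.

A only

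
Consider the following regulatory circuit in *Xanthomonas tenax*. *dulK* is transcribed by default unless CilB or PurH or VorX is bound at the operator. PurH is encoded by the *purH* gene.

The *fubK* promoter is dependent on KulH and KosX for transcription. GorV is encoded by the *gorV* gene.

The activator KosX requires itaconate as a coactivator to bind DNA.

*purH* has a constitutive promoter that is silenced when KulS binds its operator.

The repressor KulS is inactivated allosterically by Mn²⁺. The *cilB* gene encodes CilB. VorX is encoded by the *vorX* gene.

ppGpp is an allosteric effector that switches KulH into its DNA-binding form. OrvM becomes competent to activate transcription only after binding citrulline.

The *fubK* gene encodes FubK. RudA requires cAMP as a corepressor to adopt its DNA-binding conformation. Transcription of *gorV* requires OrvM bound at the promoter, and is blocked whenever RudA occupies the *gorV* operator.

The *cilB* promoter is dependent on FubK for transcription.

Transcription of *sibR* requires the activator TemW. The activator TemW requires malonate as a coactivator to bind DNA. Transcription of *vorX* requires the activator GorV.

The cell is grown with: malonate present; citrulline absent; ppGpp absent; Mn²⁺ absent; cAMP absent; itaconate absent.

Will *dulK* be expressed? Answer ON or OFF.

ppGpp is absent, so KulH is inactive.
Itaconate is absent, so KosX is inactive.
Required activator KulH is absent, so *fubK* is not transcribed.
So FubK is not produced.
Required activator FubK is absent, so *cilB* is not transcribed.
So CilB is not produced.
Mn²⁺ is absent, so KulS is active.
With repressor KulS bound, *purH* is not transcribed.
So PurH is not produced.
cAMP is absent, so RudA is inactive.
Citrulline is absent, so OrvM is inactive.
Required activator OrvM is absent, so *gorV* is not transcribed.
So GorV is not produced.
Required activator GorV is absent, so *vorX* is not transcribed.
So VorX is not produced.
With no repressor bound, *dulK* is transcribed.

ON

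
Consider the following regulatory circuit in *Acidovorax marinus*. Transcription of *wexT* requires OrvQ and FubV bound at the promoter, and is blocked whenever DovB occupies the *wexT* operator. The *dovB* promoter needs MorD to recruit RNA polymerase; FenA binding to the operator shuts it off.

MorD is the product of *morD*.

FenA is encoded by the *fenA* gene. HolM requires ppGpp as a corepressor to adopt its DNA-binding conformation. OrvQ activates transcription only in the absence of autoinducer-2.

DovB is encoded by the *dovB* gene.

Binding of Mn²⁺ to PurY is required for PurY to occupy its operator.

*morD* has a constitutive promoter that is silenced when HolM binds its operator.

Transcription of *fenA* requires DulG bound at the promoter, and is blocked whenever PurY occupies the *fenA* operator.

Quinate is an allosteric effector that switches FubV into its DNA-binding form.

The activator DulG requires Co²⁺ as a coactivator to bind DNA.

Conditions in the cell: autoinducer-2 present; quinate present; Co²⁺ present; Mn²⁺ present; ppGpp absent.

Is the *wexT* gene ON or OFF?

Co²⁺ is present, so DulG is active.
Mn²⁺ is present, so PurY is active.
With repressor PurY bound, *fenA* is not transcribed.
So FenA is not produced.
ppGpp is absent, so HolM is inactive.
With no repressor bound, *morD* is transcribed.
So MorD is produced and active.
No repressor is bound and MorD is active, so *dovB* is transcribed.
So DovB is produced and active.
Autoinducer-2 is present, so OrvQ is inactive.
Quinate is present, so FubV is active.
With repressor DovB bound, *wexT* is not transcribed.

OFF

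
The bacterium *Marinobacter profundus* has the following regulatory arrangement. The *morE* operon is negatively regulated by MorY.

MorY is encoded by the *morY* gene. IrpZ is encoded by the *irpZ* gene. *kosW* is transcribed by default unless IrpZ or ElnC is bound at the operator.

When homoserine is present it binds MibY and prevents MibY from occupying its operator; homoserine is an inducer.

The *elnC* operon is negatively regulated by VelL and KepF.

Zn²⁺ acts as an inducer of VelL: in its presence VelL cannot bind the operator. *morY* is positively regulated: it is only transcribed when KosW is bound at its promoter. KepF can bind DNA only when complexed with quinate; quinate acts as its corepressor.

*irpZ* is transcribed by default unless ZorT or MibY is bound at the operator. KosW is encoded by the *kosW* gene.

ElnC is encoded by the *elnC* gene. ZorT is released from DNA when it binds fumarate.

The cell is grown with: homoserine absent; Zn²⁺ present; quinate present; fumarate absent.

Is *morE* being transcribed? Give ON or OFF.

OFF

Fumarate is absent, so ZorT is active.
Homoserine is absent, so MibY is active.
With repressor ZorT bound, *irpZ* is not transcribed.
So IrpZ is not produced.
Zn²⁺ is present, so VelL is inactive.
Quinate is present, so KepF is active.
With repressor KepF bound, *elnC* is not transcribed.
So ElnC is not produced.
With no repressor bound, *kosW* is transcribed.
So KosW is produced and active.
No repressor is bound and KosW is active, so *morY* is transcribed.
So MorY is produced and active.
With repressor MorY bound, *morE* is not transcribed.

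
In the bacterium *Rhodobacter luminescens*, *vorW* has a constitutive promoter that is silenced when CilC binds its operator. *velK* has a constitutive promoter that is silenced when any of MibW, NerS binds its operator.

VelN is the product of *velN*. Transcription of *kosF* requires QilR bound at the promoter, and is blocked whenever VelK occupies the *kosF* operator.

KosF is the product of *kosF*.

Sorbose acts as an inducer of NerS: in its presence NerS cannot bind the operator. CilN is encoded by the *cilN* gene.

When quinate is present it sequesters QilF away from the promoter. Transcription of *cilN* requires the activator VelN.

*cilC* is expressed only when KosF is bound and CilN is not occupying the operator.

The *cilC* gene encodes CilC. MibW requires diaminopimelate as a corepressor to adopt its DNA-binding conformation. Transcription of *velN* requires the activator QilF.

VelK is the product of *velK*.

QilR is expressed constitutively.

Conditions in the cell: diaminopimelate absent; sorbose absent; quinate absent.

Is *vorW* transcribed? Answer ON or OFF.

ON

Quinate is absent, so QilF is active.
No repressor is bound and QilF is active, so *velN* is transcribed.
So VelN is produced and active.
No repressor is bound and VelN is active, so *cilN* is transcribed.
So CilN is produced and active.
Diaminopimelate is absent, so MibW is inactive.
Sorbose is absent, so NerS is active.
With repressor NerS bound, *velK* is not transcribed.
So VelK is not produced.
QilR is produced constitutively and is active.
No repressor is bound and QilR is active, so *kosF* is transcribed.
So KosF is produced and active.
With repressor CilN bound, *cilC* is not transcribed.
So CilC is not produced.
With no repressor bound, *vorW* is transcribed.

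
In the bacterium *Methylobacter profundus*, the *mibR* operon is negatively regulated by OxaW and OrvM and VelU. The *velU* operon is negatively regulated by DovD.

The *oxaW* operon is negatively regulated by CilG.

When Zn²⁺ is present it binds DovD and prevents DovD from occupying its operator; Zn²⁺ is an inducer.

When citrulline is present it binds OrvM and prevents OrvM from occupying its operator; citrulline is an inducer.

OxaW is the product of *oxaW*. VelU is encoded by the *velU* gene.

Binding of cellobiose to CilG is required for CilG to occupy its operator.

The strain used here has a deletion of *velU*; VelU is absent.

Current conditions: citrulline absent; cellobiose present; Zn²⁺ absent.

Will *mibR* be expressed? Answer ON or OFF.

OFF

Cellobiose is present, so CilG is active.
With repressor CilG bound, *oxaW* is not transcribed.
So OxaW is not produced.
Citrulline is absent, so OrvM is active.
VelU is non-functional in this strain, so it has no effect.
With repressor OrvM bound, *mibR* is not transcribed.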